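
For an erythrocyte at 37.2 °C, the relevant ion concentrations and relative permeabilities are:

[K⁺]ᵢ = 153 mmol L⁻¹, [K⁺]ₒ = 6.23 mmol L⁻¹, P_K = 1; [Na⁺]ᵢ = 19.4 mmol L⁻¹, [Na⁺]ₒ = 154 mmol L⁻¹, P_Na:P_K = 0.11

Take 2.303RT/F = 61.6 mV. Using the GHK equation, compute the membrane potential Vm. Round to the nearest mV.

-51 mV

Vm = 61.6 · log₁₀[(Σ P·[cation]ₒ + Σ P·[anion]ᵢ) / (Σ P·[cation]ᵢ + Σ P·[anion]ₒ)]
Numerator = 1×6.23 + 0.11×154 = 23.17
Denominator = 1×153 + 0.11×19.4 = 155.1
Vm = 61.6 · log₁₀(0.14935) = 61.6 × (-0.8258) = -50.87 mV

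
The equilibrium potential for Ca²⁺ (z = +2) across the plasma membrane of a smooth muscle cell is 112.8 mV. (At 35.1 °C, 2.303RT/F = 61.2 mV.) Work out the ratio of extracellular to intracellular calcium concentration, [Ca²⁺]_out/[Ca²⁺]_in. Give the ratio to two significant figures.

4900

log₁₀([out]/[in]) = E·z/(61.2) = 112.8 × 2 / 61.2 = 3.6863
[out]/[in] = 10^(3.6863) = 4856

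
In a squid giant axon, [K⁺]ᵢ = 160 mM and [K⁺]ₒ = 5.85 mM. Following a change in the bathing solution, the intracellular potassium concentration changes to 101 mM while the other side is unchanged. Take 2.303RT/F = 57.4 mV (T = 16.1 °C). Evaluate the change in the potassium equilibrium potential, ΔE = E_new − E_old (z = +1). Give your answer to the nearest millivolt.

11 mV

E_old = (57.4/1)·log₁₀(5.85/160) = -82.48 mV
E_new = (57.4/1)·log₁₀(5.85/101) = -71.01 mV
ΔE = -71.01 − (-82.48) = 11.47 mV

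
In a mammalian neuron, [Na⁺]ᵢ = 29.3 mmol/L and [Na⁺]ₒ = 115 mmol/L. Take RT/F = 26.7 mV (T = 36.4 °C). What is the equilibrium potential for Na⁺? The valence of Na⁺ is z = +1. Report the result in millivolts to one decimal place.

36.5 mV

E = (26.7/z) · ln([Na⁺]_out/[Na⁺]_in) with z = +1.
= (26.7/1) · ln(115/29.3) = 26.70 · ln(3.925)
= 26.70 · (1.3673) = 36.51 mV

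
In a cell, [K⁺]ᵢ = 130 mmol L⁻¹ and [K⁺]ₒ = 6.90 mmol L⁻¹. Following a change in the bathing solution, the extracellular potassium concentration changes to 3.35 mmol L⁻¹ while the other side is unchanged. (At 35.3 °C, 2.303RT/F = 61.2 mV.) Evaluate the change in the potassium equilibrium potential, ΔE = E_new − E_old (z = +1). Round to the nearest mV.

E_old = (61.2/1)·log₁₀(6.90/130) = -78.04 mV
E_new = (61.2/1)·log₁₀(3.35/130) = -97.24 mV
ΔE = -97.24 − (-78.04) = -19.20 mV

-19 mV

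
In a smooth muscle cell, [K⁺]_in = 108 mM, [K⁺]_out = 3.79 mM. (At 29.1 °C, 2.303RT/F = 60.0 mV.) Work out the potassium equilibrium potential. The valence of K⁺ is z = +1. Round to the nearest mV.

-87 mV

E = (60.0/z) · log₁₀([K⁺]_out/[K⁺]_in) with z = +1.
= (60.0/1) · log₁₀(3.79/108) = 60.00 · log₁₀(0.03509)
= 60.00 · (-1.4548) = -87.29 mV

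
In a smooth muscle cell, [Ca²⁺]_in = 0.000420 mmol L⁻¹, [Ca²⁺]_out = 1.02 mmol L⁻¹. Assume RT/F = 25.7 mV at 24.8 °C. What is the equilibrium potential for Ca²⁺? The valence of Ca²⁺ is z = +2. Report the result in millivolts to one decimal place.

100.2 mV

E = (25.7/z) · ln([Ca²⁺]_out/[Ca²⁺]_in) with z = +2.
= (25.7/2) · ln(1.02/0.000420) = 12.85 · ln(2429)
= 12.85 · (7.7951) = 100.17 mV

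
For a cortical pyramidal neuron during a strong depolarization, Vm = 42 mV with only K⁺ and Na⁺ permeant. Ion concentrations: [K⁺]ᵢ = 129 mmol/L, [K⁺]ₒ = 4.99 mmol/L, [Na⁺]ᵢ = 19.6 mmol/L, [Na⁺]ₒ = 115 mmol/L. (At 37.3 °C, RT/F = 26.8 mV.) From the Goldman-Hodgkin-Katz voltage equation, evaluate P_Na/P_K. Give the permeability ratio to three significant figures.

29.1

Let α = P_Na/P_K. GHK: Vm = 26.8·ln[(Kₒ + α·Naₒ)/(Kᵢ + α·Naᵢ)].
e^(Vm/26.8) = e^(42.0/26.8) = 4.793
So 4.793·(Kᵢ + α·Naᵢ) = Kₒ + α·Naₒ → α = (4.793·129.0 − 4.99) / (115.0 − 4.793·19.6)
α = (618.3 − 4.99) / (115.0 − 93.94) = 613.3/21.06 = 29.13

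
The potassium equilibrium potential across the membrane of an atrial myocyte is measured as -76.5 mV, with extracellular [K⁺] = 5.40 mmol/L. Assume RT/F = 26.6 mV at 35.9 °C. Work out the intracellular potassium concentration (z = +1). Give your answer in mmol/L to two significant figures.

Nernst: E = (26.6/1) · ln([out]/[in]), so ln([out]/[in]) = -76.5 × 1 / 26.6 = -2.8759.
[out]/[in] = e^(-2.8759) = 0.05636.
[in] = 5.40 / 0.05636 = 95.81 mmol/L.

96 mmol/L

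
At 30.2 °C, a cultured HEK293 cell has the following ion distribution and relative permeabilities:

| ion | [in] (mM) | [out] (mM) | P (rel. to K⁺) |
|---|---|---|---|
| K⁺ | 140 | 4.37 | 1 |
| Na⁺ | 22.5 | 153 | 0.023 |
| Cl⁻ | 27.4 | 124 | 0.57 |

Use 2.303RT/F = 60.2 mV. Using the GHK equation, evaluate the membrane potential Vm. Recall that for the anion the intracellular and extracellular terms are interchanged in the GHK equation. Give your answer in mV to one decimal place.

Vm = 60.2 · log₁₀[(Σ P·[cation]ₒ + Σ P·[anion]ᵢ) / (Σ P·[cation]ᵢ + Σ P·[anion]ₒ)]
Numerator = 1×4.37 + 0.023×153 + 0.57×27.4 = 23.51
Denominator = 1×140 + 0.023×22.5 + 0.57×124 = 211.2
Vm = 60.2 · log₁₀(0.1113) = 60.2 × (-0.9535) = -57.40 mV

-57.4 mV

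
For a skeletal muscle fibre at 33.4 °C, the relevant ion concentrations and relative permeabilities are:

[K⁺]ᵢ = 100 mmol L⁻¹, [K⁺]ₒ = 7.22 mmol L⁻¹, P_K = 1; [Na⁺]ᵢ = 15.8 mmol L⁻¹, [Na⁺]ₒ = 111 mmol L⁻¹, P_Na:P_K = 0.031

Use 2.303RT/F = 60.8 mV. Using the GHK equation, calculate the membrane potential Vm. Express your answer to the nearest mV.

-59 mV

Vm = 60.8 · log₁₀[(Σ P·[cation]ₒ + Σ P·[anion]ᵢ) / (Σ P·[cation]ᵢ + Σ P·[anion]ₒ)]
Numerator = 1×7.22 + 0.031×111 = 10.66
Denominator = 1×100 + 0.031×15.8 = 100.5
Vm = 60.8 · log₁₀(0.10609) = 60.8 × (-0.9743) = -59.24 mV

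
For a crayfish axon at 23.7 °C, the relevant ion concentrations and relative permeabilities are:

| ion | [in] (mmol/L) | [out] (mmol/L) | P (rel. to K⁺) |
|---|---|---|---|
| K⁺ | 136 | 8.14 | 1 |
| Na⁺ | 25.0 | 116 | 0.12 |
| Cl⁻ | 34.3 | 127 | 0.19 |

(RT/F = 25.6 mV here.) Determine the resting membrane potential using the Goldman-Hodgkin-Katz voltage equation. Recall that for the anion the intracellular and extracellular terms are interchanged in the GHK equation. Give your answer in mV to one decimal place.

-44.6 mV

Vm = 25.6 · ln[(Σ P·[cation]ₒ + Σ P·[anion]ᵢ) / (Σ P·[cation]ᵢ + Σ P·[anion]ₒ)]
Numerator = 1×8.14 + 0.12×116 + 0.19×34.3 = 28.58
Denominator = 1×136 + 0.12×25.0 + 0.19×127 = 163.1
Vm = 25.6 · ln(0.17518) = 25.6 × (-1.7419) = -44.59 mV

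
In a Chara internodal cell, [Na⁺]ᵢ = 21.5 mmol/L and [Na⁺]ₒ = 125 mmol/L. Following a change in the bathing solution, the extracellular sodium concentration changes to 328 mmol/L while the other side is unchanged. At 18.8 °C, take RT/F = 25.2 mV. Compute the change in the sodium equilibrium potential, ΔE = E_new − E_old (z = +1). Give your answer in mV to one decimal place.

24.3 mV

E_old = (25.2/1)·ln(125/21.5) = 44.36 mV
E_new = (25.2/1)·ln(328/21.5) = 68.67 mV
ΔE = 68.67 − (44.36) = 24.31 mV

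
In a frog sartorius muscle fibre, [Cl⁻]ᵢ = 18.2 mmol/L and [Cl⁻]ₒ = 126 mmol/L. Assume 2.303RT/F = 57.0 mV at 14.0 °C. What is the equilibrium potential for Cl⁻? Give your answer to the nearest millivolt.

-48 mV

E = (57.0/z) · log₁₀([Cl⁻]_out/[Cl⁻]_in) with z = -1.
For an anion, dividing by z = -1 reverses the sign.
= (57.0/-1) · log₁₀(126/18.2) = -57.00 · log₁₀(6.923)
= -57.00 · (0.8403) = -47.90 mV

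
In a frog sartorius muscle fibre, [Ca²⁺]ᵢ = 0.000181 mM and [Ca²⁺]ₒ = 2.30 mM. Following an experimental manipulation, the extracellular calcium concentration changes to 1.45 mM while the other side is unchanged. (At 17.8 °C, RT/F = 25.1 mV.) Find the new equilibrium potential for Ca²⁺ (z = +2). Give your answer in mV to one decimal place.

After the shift: [Ca²⁺]_out = 1.45, [Ca²⁺]_in = 0.000181 mM.
E_new = (25.1/2)·ln(1.45/0.000181) = 12.55 · (8.9886) = 112.81 mV

112.8 mV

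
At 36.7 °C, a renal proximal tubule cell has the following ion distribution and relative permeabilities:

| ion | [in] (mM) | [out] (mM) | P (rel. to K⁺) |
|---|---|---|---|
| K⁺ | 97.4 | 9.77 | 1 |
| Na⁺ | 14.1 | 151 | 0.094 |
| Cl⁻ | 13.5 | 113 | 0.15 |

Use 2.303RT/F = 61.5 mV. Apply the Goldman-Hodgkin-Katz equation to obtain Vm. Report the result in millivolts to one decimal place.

Vm = 61.5 · log₁₀[(Σ P·[cation]ₒ + Σ P·[anion]ᵢ) / (Σ P·[cation]ᵢ + Σ P·[anion]ₒ)]
Numerator = 1×9.77 + 0.094×151 + 0.15×13.5 = 25.99
Denominator = 1×97.4 + 0.094×14.1 + 0.15×113 = 115.7
Vm = 61.5 · log₁₀(0.22467) = 61.5 × (-0.6485) = -39.88 mV

-39.9 mV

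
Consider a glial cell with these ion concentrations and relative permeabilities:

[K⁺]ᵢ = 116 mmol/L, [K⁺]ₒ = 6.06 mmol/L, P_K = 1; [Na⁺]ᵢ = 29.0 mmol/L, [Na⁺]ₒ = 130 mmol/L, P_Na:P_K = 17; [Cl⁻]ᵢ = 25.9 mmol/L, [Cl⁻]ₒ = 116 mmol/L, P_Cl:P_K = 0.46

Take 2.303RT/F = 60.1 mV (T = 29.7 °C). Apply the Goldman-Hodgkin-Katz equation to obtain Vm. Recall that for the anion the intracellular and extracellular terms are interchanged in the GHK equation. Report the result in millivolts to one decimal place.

31.7 mV

Vm = 60.1 · log₁₀[(Σ P·[cation]ₒ + Σ P·[anion]ᵢ) / (Σ P·[cation]ᵢ + Σ P·[anion]ₒ)]
Numerator = 1×6.06 + 17×130 + 0.46×25.9 = 2228
Denominator = 1×116 + 17×29.0 + 0.46×116 = 662.4
Vm = 60.1 · log₁₀(3.3637) = 60.1 × (0.5268) = 31.66 mV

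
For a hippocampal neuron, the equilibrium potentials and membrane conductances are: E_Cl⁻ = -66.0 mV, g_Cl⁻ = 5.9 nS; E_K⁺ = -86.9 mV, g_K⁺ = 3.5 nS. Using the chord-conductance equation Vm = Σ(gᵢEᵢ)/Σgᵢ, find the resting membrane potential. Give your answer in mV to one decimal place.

Σ gᵢEᵢ = 5.9·(-66.0) + 3.5·(-86.9) = -693.55
Σ gᵢ = 5.9 + 3.5 = 9.4
Vm = -693.55 / 9.4 = -73.78 mV

-73.8 mV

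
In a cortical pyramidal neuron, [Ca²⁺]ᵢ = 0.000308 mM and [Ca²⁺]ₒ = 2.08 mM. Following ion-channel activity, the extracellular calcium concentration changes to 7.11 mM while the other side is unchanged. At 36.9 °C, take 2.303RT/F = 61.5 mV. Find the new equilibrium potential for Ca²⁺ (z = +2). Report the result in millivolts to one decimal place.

134.2 mV

After the shift: [Ca²⁺]_out = 7.11, [Ca²⁺]_in = 0.000308 mM.
E_new = (61.5/2)·log₁₀(7.11/0.000308) = 30.75 · (4.3633) = 134.17 mV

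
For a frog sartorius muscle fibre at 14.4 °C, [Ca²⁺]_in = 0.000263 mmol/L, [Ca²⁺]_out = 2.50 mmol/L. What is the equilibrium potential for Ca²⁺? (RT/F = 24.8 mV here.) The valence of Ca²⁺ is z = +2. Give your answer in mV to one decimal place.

E = (24.8/z) · ln([Ca²⁺]_out/[Ca²⁺]_in) with z = +2.
= (24.8/2) · ln(2.50/0.000263) = 12.40 · ln(9506)
= 12.40 · (9.1596) = 113.58 mV

113.6 mV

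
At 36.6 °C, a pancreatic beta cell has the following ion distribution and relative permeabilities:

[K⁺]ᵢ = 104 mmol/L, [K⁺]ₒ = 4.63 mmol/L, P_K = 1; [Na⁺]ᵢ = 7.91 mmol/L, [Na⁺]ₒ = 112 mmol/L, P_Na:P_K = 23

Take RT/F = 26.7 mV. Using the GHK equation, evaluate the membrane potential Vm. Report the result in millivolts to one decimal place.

Vm = 26.7 · ln[(Σ P·[cation]ₒ + Σ P·[anion]ᵢ) / (Σ P·[cation]ᵢ + Σ P·[anion]ₒ)]
Numerator = 1×4.63 + 23×112 = 2581
Denominator = 1×104 + 23×7.91 = 285.9
Vm = 26.7 · ln(9.0254) = 26.7 × (2.2000) = 58.74 mV

58.7 mV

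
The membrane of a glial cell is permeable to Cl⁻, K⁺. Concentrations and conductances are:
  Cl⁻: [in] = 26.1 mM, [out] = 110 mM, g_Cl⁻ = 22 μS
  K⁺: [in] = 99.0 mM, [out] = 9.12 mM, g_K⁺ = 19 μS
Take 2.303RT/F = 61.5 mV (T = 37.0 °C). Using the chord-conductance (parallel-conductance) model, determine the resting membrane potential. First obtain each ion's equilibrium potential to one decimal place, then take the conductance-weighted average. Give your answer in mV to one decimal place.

-50.1 mV

E_Cl⁻ = (61.5/-1)·log₁₀(110/26.1) = -38.4 mV
E_K⁺ = (61.5/1)·log₁₀(9.12/99.0) = -63.7 mV
Vm = (Σ gᵢEᵢ)/(Σ gᵢ) = (22·-38.4 + 19·-63.7) / (22 + 19)
= -2055.10 / 41 = -50.12 mV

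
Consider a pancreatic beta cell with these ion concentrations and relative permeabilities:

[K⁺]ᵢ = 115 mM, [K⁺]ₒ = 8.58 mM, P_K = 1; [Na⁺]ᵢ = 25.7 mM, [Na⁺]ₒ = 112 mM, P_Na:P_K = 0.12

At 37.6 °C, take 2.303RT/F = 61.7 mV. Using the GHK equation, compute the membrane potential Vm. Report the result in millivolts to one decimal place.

Vm = 61.7 · log₁₀[(Σ P·[cation]ₒ + Σ P·[anion]ᵢ) / (Σ P·[cation]ᵢ + Σ P·[anion]ₒ)]
Numerator = 1×8.58 + 0.12×112 = 22.02
Denominator = 1×115 + 0.12×25.7 = 118.1
Vm = 61.7 · log₁₀(0.18648) = 61.7 × (-0.7294) = -45.00 mV

-45.0 mV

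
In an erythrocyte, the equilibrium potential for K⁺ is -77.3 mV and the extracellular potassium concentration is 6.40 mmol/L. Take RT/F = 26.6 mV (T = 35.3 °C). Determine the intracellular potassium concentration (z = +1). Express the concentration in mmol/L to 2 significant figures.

120 mmol/L

Nernst: E = (26.6/1) · ln([out]/[in]), so ln([out]/[in]) = -77.3 × 1 / 26.6 = -2.9060.
[out]/[in] = e^(-2.9060) = 0.05469.
[in] = 6.40 / 0.05469 = 117 mmol/L.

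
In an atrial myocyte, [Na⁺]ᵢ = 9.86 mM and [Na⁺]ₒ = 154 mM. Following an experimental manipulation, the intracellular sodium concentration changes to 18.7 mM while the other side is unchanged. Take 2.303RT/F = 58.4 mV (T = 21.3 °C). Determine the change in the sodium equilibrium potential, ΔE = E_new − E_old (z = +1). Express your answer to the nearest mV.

-16 mV

E_old = (58.4/1)·log₁₀(154/9.86) = 69.71 mV
E_new = (58.4/1)·log₁₀(154/18.7) = 53.48 mV
ΔE = 53.48 − (69.71) = -16.23 mV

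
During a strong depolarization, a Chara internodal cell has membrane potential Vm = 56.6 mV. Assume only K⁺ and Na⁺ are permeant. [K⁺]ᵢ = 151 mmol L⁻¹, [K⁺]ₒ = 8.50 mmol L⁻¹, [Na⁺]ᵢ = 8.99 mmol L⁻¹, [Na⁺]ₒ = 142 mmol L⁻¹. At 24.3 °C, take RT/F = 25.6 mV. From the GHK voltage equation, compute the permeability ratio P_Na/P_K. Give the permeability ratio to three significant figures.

22.8

Let α = P_Na/P_K. GHK: Vm = 25.6·ln[(Kₒ + α·Naₒ)/(Kᵢ + α·Naᵢ)].
e^(Vm/25.6) = e^(56.6/25.6) = 9.1243
So 9.1243·(Kᵢ + α·Naᵢ) = Kₒ + α·Naₒ → α = (9.1243·151.0 − 8.5) / (142.0 − 9.1243·8.99)
α = (1378 − 8.5) / (142.0 − 82.03) = 1369/59.97 = 22.83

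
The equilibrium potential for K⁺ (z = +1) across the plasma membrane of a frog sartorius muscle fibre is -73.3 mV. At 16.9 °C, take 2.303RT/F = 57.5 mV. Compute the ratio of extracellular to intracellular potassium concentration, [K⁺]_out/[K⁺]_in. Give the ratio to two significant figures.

0.053

log₁₀([out]/[in]) = E·z/(57.5) = -73.3 × 1 / 57.5 = -1.2748
[out]/[in] = 10^(-1.2748) = 0.05312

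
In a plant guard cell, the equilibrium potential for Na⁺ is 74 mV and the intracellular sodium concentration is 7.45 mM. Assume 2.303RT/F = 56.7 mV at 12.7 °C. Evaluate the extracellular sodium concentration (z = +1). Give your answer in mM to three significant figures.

150 mM

Nernst: E = (56.7/1) · log₁₀([out]/[in]), so log₁₀([out]/[in]) = 74.0 × 1 / 56.7 = 1.3051.
[out]/[in] = 10^(1.3051) = 20.19.
[out] = 20.19 × 7.45 = 150.4 mM.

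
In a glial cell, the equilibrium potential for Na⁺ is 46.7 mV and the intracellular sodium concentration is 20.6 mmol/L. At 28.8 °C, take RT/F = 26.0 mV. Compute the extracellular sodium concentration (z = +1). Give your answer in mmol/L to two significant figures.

120 mmol/L

Nernst: E = (26.0/1) · ln([out]/[in]), so ln([out]/[in]) = 46.7 × 1 / 26.0 = 1.7962.
[out]/[in] = e^(1.7962) = 6.026.
[out] = 6.026 × 20.6 = 124.1 mmol/L.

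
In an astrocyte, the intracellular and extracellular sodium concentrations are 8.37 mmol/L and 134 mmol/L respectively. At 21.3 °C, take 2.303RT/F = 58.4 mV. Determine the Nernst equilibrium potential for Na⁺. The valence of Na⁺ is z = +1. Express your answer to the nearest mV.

70 mV

E = (58.4/z) · log₁₀([Na⁺]_out/[Na⁺]_in) with z = +1.
= (58.4/1) · log₁₀(134/8.37) = 58.40 · log₁₀(16.01)
= 58.40 · (1.2044) = 70.34 mV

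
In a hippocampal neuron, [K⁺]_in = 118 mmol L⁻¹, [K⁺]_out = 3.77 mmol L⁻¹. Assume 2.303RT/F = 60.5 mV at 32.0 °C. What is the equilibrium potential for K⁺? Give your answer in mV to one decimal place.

E = (60.5/z) · log₁₀([K⁺]_out/[K⁺]_in) with z = +1.
= (60.5/1) · log₁₀(3.77/118) = 60.50 · log₁₀(0.03195)
= 60.50 · (-1.4955) = -90.48 mV

-90.5 mV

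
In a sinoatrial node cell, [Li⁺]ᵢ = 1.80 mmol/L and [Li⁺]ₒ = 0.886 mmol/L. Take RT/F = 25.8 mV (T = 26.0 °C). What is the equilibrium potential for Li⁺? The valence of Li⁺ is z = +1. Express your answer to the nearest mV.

-18 mV

E = (25.8/z) · ln([Li⁺]_out/[Li⁺]_in) with z = +1.
= (25.8/1) · ln(0.886/1.80) = 25.80 · ln(0.4922)
= 25.80 · (-0.7088) = -18.29 mV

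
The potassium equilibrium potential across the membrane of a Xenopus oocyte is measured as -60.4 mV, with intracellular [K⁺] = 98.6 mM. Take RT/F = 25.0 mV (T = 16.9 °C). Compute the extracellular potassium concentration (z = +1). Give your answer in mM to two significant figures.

8.8 mM

Nernst: E = (25.0/1) · ln([out]/[in]), so ln([out]/[in]) = -60.4 × 1 / 25.0 = -2.4160.
[out]/[in] = e^(-2.4160) = 0.08928.
[out] = 0.08928 × 98.6 = 8.803 mM.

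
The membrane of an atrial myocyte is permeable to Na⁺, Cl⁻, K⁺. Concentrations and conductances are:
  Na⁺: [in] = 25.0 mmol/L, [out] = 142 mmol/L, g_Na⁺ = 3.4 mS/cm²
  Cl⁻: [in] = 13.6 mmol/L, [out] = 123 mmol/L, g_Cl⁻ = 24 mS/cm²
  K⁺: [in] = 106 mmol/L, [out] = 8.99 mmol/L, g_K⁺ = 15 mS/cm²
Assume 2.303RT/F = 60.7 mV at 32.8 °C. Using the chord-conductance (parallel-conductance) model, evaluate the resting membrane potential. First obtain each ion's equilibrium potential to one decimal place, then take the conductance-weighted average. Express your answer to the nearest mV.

-52 mV

E_Na⁺ = (60.7/1)·log₁₀(142/25.0) = 45.8 mV
E_Cl⁻ = (60.7/-1)·log₁₀(123/13.6) = -58.1 mV
E_K⁺ = (60.7/1)·log₁₀(8.99/106) = -65.0 mV
Vm = (Σ gᵢEᵢ)/(Σ gᵢ) = (3.4·45.8 + 24·-58.1 + 15·-65.0) / (3.4 + 24 + 15)
= -2213.68 / 42.4 = -52.21 mV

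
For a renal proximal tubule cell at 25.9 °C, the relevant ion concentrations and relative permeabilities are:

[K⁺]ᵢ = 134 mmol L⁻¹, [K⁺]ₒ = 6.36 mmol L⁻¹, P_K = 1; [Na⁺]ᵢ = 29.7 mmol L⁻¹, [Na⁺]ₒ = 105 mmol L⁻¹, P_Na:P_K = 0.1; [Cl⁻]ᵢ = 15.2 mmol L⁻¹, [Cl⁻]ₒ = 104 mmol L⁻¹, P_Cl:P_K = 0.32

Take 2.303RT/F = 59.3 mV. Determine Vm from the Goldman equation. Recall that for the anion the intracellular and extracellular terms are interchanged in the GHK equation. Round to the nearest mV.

Vm = 59.3 · log₁₀[(Σ P·[cation]ₒ + Σ P·[anion]ᵢ) / (Σ P·[cation]ᵢ + Σ P·[anion]ₒ)]
Numerator = 1×6.36 + 0.1×105 + 0.32×15.2 = 21.72
Denominator = 1×134 + 0.1×29.7 + 0.32×104 = 170.2
Vm = 59.3 · log₁₀(0.1276) = 59.3 × (-0.8941) = -53.02 mV

-53 mV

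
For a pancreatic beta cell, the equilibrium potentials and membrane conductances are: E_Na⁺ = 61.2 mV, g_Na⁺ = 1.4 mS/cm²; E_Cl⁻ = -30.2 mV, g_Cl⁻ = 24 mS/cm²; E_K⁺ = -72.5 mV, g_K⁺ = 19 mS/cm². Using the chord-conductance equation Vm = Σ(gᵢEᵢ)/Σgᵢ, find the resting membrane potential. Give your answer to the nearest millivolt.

Σ gᵢEᵢ = 1.4·(61.2) + 24·(-30.2) + 19·(-72.5) = -2016.62
Σ gᵢ = 1.4 + 24 + 19 = 44.4
Vm = -2016.62 / 44.4 = -45.42 mV

-45 mV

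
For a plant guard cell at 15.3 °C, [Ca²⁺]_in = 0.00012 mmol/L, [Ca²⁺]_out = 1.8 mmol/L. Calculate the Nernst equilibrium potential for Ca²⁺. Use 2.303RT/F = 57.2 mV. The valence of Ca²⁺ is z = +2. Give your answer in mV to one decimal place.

119.4 mV

E = (57.2/z) · log₁₀([Ca²⁺]_out/[Ca²⁺]_in) with z = +2.
= (57.2/2) · log₁₀(1.8/0.00012) = 28.60 · log₁₀(1.5e+04)
= 28.60 · (4.1761) = 119.44 mV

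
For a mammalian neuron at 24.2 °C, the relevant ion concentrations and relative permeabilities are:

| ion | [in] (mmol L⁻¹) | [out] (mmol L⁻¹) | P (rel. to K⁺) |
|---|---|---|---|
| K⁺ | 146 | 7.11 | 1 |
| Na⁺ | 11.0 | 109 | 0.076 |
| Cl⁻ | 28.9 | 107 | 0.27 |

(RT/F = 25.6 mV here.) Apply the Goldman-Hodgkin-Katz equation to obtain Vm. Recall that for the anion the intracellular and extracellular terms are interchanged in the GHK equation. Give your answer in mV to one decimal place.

Vm = 25.6 · ln[(Σ P·[cation]ₒ + Σ P·[anion]ᵢ) / (Σ P·[cation]ᵢ + Σ P·[anion]ₒ)]
Numerator = 1×7.11 + 0.076×109 + 0.27×28.9 = 23.2
Denominator = 1×146 + 0.076×11.0 + 0.27×107 = 175.7
Vm = 25.6 · ln(0.13201) = 25.6 × (-2.0249) = -51.84 mV

-51.8 mV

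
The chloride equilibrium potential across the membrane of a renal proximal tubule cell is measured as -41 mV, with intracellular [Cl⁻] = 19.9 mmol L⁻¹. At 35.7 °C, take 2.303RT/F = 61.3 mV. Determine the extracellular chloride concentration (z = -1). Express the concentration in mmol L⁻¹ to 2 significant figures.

Nernst: E = (61.3/-1) · log₁₀([out]/[in]), so log₁₀([out]/[in]) = -41.0 × -1 / 61.3 = 0.6688.
[out]/[in] = 10^(0.6688) = 4.665.
[out] = 4.665 × 19.9 = 92.83 mmol L⁻¹.

93 mmol L⁻¹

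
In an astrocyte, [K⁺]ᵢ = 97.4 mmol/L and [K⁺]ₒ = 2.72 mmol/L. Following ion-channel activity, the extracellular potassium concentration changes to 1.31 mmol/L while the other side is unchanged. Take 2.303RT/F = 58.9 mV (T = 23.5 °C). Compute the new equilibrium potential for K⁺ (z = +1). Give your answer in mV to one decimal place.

After the shift: [K⁺]_out = 1.31, [K⁺]_in = 97.4 mmol/L.
E_new = (58.9/1)·log₁₀(1.31/97.4) = 58.90 · (-1.8713) = -110.22 mV

-110.2 mV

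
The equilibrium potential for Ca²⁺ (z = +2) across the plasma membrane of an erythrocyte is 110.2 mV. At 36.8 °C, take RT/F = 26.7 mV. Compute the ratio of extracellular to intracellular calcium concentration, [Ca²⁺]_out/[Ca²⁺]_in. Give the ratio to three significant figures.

3850

ln([out]/[in]) = E·z/(26.7) = 110.2 × 2 / 26.7 = 8.2547
[out]/[in] = e^(8.2547) = 3846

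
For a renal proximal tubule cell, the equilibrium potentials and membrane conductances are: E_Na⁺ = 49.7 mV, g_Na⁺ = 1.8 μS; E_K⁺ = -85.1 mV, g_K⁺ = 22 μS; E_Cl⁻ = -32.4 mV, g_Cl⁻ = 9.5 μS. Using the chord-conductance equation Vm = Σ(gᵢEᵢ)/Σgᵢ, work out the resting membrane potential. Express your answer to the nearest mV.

-63 mV

Σ gᵢEᵢ = 1.8·(49.7) + 22·(-85.1) + 9.5·(-32.4) = -2090.54
Σ gᵢ = 1.8 + 22 + 9.5 = 33.3
Vm = -2090.54 / 33.3 = -62.78 mV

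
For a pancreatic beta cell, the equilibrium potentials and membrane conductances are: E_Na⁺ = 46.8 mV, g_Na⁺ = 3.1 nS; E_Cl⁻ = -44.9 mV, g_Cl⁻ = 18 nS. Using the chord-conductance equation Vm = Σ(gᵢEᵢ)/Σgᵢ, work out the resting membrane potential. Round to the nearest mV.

-31 mV

Σ gᵢEᵢ = 3.1·(46.8) + 18·(-44.9) = -663.12
Σ gᵢ = 3.1 + 18 = 21.1
Vm = -663.12 / 21.1 = -31.43 mV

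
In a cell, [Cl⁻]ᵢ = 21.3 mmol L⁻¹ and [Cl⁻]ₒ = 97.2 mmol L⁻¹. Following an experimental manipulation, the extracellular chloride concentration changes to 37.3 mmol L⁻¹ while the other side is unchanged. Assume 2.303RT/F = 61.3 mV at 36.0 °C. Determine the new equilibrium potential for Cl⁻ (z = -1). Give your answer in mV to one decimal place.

After the shift: [Cl⁻]_out = 37.3, [Cl⁻]_in = 21.3 mmol L⁻¹.
E_new = (61.3/-1)·log₁₀(37.3/21.3) = -61.30 · (0.2433) = -14.92 mV

-14.9 mV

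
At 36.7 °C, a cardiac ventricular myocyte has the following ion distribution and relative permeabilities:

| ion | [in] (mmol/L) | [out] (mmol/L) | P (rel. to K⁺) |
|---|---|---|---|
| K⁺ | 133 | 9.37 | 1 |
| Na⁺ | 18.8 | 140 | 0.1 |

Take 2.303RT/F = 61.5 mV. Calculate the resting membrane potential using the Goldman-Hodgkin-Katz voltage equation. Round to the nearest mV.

-47 mV

Vm = 61.5 · log₁₀[(Σ P·[cation]ₒ + Σ P·[anion]ᵢ) / (Σ P·[cation]ᵢ + Σ P·[anion]ₒ)]
Numerator = 1×9.37 + 0.1×140 = 23.37
Denominator = 1×133 + 0.1×18.8 = 134.9
Vm = 61.5 · log₁₀(0.17327) = 61.5 × (-0.7613) = -46.82 mV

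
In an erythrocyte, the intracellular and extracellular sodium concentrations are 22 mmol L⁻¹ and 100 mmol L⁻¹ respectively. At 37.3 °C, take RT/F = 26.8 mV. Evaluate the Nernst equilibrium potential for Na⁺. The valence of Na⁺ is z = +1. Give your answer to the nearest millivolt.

E = (26.8/z) · ln([Na⁺]_out/[Na⁺]_in) with z = +1.
= (26.8/1) · ln(100/22) = 26.80 · ln(4.545)
= 26.80 · (1.5141) = 40.58 mV

41 mV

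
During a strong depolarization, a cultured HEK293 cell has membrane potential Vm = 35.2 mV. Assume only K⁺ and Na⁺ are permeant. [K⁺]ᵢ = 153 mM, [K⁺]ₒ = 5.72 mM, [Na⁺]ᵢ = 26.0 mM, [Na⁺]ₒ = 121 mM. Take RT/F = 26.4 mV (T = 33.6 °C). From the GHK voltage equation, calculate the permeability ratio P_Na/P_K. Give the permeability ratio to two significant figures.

Let α = P_Na/P_K. GHK: Vm = 26.4·ln[(Kₒ + α·Naₒ)/(Kᵢ + α·Naᵢ)].
e^(Vm/26.4) = e^(35.2/26.4) = 3.7937
So 3.7937·(Kᵢ + α·Naᵢ) = Kₒ + α·Naₒ → α = (3.7937·153.0 − 5.72) / (121.0 − 3.7937·26.0)
α = (580.4 − 5.72) / (121.0 − 98.64) = 574.7/22.36 = 25.7

26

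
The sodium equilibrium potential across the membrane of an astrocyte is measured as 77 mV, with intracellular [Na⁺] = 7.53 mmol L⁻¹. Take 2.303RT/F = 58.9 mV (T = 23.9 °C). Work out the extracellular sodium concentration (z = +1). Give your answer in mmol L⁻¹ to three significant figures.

Nernst: E = (58.9/1) · log₁₀([out]/[in]), so log₁₀([out]/[in]) = 77.0 × 1 / 58.9 = 1.3073.
[out]/[in] = 10^(1.3073) = 20.29.
[out] = 20.29 × 7.53 = 152.8 mmol L⁻¹.

153 mmol L⁻¹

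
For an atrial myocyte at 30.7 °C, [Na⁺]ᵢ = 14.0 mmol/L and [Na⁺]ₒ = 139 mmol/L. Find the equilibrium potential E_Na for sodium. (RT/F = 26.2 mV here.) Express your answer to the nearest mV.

60 mV

E = (26.2/z) · ln([Na⁺]_out/[Na⁺]_in) with z = +1.
= (26.2/1) · ln(139/14.0) = 26.20 · ln(9.929)
= 26.20 · (2.2954) = 60.14 mV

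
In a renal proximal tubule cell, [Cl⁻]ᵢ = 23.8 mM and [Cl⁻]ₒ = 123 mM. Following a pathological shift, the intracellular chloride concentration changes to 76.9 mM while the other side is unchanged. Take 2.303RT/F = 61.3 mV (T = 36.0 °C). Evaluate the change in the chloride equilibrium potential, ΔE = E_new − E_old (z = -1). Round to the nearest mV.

31 mV

E_old = (61.3/-1)·log₁₀(123/23.8) = -43.73 mV
E_new = (61.3/-1)·log₁₀(123/76.9) = -12.50 mV
ΔE = -12.50 − (-43.73) = 31.22 mV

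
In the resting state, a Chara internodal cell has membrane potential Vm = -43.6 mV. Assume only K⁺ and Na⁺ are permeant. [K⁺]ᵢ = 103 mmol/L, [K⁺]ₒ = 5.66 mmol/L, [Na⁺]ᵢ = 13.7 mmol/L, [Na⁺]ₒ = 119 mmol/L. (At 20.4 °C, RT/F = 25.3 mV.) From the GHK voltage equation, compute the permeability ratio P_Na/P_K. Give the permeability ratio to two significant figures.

0.11

Let α = P_Na/P_K. GHK: Vm = 25.3·ln[(Kₒ + α·Naₒ)/(Kᵢ + α·Naᵢ)].
e^(Vm/25.3) = e^(-43.6/25.3) = 0.17847
So 0.17847·(Kᵢ + α·Naᵢ) = Kₒ + α·Naₒ → α = (0.17847·103.0 − 5.66) / (119.0 − 0.17847·13.7)
α = (18.38 − 5.66) / (119.0 − 2.445) = 12.72/116.6 = 0.1092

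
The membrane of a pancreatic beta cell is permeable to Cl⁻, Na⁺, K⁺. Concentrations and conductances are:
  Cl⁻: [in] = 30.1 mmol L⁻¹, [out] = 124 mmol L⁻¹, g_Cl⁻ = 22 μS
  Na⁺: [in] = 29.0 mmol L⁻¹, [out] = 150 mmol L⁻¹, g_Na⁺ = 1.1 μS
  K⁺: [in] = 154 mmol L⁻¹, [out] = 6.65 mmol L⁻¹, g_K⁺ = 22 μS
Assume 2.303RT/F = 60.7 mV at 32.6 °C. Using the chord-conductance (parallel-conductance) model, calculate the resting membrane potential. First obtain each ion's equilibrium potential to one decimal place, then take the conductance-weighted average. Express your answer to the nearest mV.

-58 mV

E_Cl⁻ = (60.7/-1)·log₁₀(124/30.1) = -37.3 mV
E_Na⁺ = (60.7/1)·log₁₀(150/29.0) = 43.3 mV
E_K⁺ = (60.7/1)·log₁₀(6.65/154) = -82.8 mV
Vm = (Σ gᵢEᵢ)/(Σ gᵢ) = (22·-37.3 + 1.1·43.3 + 22·-82.8) / (22 + 1.1 + 22)
= -2594.57 / 45.1 = -57.53 mV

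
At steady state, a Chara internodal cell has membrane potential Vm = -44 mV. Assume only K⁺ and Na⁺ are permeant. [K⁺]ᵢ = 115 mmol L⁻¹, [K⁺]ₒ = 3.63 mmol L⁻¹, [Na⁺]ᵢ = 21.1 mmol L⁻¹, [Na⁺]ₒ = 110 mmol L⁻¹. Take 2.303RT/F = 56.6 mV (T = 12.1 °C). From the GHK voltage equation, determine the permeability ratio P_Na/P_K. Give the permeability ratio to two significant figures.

0.15

Let α = P_Na/P_K. GHK: Vm = 56.6·log₁₀[(Kₒ + α·Naₒ)/(Kᵢ + α·Naᵢ)].
10^(Vm/56.6) = 10^(-44.0/56.6) = 0.16696
So 0.16696·(Kᵢ + α·Naᵢ) = Kₒ + α·Naₒ → α = (0.16696·115.0 − 3.63) / (110.0 − 0.16696·21.1)
α = (19.2 − 3.63) / (110.0 − 3.523) = 15.57/106.5 = 0.1462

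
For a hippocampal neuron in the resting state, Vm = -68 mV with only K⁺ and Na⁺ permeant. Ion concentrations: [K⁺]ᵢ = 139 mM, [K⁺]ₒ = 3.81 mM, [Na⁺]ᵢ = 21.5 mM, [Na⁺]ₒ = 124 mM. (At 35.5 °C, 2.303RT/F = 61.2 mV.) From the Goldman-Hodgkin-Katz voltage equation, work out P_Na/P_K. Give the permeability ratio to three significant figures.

0.0568

Let α = P_Na/P_K. GHK: Vm = 61.2·log₁₀[(Kₒ + α·Naₒ)/(Kᵢ + α·Naᵢ)].
10^(Vm/61.2) = 10^(-68.0/61.2) = 0.077426
So 0.077426·(Kᵢ + α·Naᵢ) = Kₒ + α·Naₒ → α = (0.077426·139.0 − 3.81) / (124.0 − 0.077426·21.5)
α = (10.76 − 3.81) / (124.0 − 1.665) = 6.952/122.3 = 0.05683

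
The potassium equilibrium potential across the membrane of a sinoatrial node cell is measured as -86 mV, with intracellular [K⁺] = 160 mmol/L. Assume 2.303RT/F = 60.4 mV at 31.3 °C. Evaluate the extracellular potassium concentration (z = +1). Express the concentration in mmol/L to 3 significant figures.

Nernst: E = (60.4/1) · log₁₀([out]/[in]), so log₁₀([out]/[in]) = -86.0 × 1 / 60.4 = -1.4238.
[out]/[in] = 10^(-1.4238) = 0.03768.
[out] = 0.03768 × 160 = 6.029 mmol/L.

6.03 mmol/L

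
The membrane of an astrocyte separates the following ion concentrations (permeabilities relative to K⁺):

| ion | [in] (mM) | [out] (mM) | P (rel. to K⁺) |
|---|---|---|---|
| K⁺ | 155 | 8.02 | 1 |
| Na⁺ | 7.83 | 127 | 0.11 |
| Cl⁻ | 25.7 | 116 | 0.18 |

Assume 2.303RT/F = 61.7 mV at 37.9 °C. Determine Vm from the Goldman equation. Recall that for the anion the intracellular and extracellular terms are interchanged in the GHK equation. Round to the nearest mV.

-51 mV

Vm = 61.7 · log₁₀[(Σ P·[cation]ₒ + Σ P·[anion]ᵢ) / (Σ P·[cation]ᵢ + Σ P·[anion]ₒ)]
Numerator = 1×8.02 + 0.11×127 + 0.18×25.7 = 26.62
Denominator = 1×155 + 0.11×7.83 + 0.18×116 = 176.7
Vm = 61.7 · log₁₀(0.15059) = 61.7 × (-0.8222) = -50.73 mV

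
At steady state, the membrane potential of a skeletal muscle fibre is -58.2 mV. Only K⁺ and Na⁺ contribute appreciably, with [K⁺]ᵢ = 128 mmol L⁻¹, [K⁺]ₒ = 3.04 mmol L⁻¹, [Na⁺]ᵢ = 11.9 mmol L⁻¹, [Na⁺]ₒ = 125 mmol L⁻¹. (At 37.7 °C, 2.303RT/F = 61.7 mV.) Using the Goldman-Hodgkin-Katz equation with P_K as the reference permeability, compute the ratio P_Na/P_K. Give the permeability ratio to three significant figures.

Let α = P_Na/P_K. GHK: Vm = 61.7·log₁₀[(Kₒ + α·Naₒ)/(Kᵢ + α·Naᵢ)].
10^(Vm/61.7) = 10^(-58.2/61.7) = 0.11395
So 0.11395·(Kᵢ + α·Naᵢ) = Kₒ + α·Naₒ → α = (0.11395·128.0 − 3.04) / (125.0 − 0.11395·11.9)
α = (14.59 − 3.04) / (125.0 − 1.356) = 11.55/123.6 = 0.09338

0.0934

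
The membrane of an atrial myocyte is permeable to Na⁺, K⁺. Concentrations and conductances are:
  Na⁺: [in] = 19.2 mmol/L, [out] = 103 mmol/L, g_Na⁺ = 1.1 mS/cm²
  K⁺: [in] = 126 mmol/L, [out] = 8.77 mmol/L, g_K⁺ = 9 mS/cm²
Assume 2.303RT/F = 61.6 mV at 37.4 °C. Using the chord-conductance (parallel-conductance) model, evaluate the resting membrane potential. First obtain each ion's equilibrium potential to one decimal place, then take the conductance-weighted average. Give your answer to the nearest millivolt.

-59 mV

E_Na⁺ = (61.6/1)·log₁₀(103/19.2) = 44.9 mV
E_K⁺ = (61.6/1)·log₁₀(8.77/126) = -71.3 mV
Vm = (Σ gᵢEᵢ)/(Σ gᵢ) = (1.1·44.9 + 9·-71.3) / (1.1 + 9)
= -592.31 / 10.1 = -58.64 mV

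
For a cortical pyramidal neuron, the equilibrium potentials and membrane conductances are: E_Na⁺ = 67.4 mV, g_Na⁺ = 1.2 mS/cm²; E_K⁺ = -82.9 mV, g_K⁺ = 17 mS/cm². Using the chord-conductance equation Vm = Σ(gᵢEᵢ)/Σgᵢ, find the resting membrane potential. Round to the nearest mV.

-73 mV

Σ gᵢEᵢ = 1.2·(67.4) + 17·(-82.9) = -1328.42
Σ gᵢ = 1.2 + 17 = 18.2
Vm = -1328.42 / 18.2 = -72.99 mV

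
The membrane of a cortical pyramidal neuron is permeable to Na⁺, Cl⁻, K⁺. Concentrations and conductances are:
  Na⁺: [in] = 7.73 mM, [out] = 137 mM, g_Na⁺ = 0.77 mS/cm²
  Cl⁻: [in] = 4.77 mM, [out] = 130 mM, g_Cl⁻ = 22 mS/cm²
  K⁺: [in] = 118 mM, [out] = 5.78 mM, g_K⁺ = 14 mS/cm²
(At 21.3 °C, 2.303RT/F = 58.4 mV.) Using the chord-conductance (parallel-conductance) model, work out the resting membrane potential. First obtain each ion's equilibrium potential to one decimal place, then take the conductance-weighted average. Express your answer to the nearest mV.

E_Na⁺ = (58.4/1)·log₁₀(137/7.73) = 72.9 mV
E_Cl⁻ = (58.4/-1)·log₁₀(130/4.77) = -83.8 mV
E_K⁺ = (58.4/1)·log₁₀(5.78/118) = -76.5 mV
Vm = (Σ gᵢEᵢ)/(Σ gᵢ) = (0.77·72.9 + 22·-83.8 + 14·-76.5) / (0.77 + 22 + 14)
= -2858.47 / 36.77 = -77.74 mV

-78 mV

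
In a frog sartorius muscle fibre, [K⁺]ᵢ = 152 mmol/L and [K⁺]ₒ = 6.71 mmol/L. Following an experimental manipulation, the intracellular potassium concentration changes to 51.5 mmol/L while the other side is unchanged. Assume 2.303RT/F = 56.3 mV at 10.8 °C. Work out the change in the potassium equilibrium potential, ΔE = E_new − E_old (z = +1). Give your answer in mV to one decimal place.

E_old = (56.3/1)·log₁₀(6.71/152) = -76.29 mV
E_new = (56.3/1)·log₁₀(6.71/51.5) = -49.83 mV
ΔE = -49.83 − (-76.29) = 26.46 mV

26.5 mV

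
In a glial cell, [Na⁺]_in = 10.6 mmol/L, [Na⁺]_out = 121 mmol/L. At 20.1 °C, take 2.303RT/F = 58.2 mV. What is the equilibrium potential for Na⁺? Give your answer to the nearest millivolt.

62 mV

E = (58.2/z) · log₁₀([Na⁺]_out/[Na⁺]_in) with z = +1.
= (58.2/1) · log₁₀(121/10.6) = 58.20 · log₁₀(11.42)
= 58.20 · (1.0575) = 61.55 mV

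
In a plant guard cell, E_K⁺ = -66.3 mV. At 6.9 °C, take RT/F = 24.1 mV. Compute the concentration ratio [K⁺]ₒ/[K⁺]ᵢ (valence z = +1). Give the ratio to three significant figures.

ln([out]/[in]) = E·z/(24.1) = -66.3 × 1 / 24.1 = -2.7510
[out]/[in] = e^(-2.7510) = 0.06386

0.0639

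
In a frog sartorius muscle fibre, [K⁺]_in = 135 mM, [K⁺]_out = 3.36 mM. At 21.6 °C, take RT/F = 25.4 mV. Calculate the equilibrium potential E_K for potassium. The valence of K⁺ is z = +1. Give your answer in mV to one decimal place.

-93.8 mV

E = (25.4/z) · ln([K⁺]_out/[K⁺]_in) with z = +1.
= (25.4/1) · ln(3.36/135) = 25.40 · ln(0.02489)
= 25.40 · (-3.6933) = -93.81 mV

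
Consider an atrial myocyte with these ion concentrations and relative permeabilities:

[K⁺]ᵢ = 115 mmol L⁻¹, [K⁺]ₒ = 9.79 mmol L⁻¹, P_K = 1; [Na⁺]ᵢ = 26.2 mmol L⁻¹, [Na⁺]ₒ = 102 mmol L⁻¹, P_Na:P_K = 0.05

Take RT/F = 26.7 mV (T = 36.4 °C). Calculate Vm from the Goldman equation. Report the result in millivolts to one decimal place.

Vm = 26.7 · ln[(Σ P·[cation]ₒ + Σ P·[anion]ᵢ) / (Σ P·[cation]ᵢ + Σ P·[anion]ₒ)]
Numerator = 1×9.79 + 0.05×102 = 14.89
Denominator = 1×115 + 0.05×26.2 = 116.3
Vm = 26.7 · ln(0.12802) = 26.7 × (-2.0556) = -54.88 mV

-54.9 mV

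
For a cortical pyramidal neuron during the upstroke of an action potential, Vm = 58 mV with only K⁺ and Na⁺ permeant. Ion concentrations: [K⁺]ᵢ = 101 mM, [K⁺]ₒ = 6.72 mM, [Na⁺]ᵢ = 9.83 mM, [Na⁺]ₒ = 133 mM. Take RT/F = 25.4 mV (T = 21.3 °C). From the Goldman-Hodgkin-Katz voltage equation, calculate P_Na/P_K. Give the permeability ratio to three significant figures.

26.9

Let α = P_Na/P_K. GHK: Vm = 25.4·ln[(Kₒ + α·Naₒ)/(Kᵢ + α·Naᵢ)].
e^(Vm/25.4) = e^(58.0/25.4) = 9.8106
So 9.8106·(Kᵢ + α·Naᵢ) = Kₒ + α·Naₒ → α = (9.8106·101.0 − 6.72) / (133.0 − 9.8106·9.83)
α = (990.9 − 6.72) / (133.0 − 96.44) = 984.2/36.56 = 26.92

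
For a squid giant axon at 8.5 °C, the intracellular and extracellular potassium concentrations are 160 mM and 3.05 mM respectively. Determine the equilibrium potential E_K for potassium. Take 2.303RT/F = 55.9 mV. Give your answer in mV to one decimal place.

-96.1 mV

E = (55.9/z) · log₁₀([K⁺]_out/[K⁺]_in) with z = +1.
= (55.9/1) · log₁₀(3.05/160) = 55.90 · log₁₀(0.01906)
= 55.90 · (-1.7198) = -96.14 mV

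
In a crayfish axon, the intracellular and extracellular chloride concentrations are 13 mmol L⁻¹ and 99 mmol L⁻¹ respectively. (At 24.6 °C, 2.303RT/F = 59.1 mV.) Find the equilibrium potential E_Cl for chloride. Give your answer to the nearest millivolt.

E = (59.1/z) · log₁₀([Cl⁻]_out/[Cl⁻]_in) with z = -1.
For an anion, dividing by z = -1 reverses the sign.
= (59.1/-1) · log₁₀(99/13) = -59.10 · log₁₀(7.615)
= -59.10 · (0.8817) = -52.11 mV

-52 mV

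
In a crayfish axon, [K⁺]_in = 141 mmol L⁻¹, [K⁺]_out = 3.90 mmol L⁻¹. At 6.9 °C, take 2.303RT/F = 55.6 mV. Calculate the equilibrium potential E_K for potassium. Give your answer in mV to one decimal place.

E = (55.6/z) · log₁₀([K⁺]_out/[K⁺]_in) with z = +1.
= (55.6/1) · log₁₀(3.90/141) = 55.60 · log₁₀(0.02766)
= 55.60 · (-1.5582) = -86.63 mV

-86.6 mV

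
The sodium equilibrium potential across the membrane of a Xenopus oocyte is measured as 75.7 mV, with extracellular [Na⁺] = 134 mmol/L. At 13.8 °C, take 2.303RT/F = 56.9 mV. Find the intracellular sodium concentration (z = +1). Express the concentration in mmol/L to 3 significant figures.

Nernst: E = (56.9/1) · log₁₀([out]/[in]), so log₁₀([out]/[in]) = 75.7 × 1 / 56.9 = 1.3304.
[out]/[in] = 10^(1.3304) = 21.4.
[in] = 134 / 21.4 = 6.262 mmol/L.

6.26 mmol/L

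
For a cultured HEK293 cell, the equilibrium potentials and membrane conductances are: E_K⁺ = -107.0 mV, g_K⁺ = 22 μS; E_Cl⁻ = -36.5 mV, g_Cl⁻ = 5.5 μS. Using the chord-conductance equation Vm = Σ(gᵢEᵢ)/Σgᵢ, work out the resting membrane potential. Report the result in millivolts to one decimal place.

-92.9 mV

Σ gᵢEᵢ = 22·(-107.0) + 5.5·(-36.5) = -2554.75
Σ gᵢ = 22 + 5.5 = 27.5
Vm = -2554.75 / 27.5 = -92.90 mV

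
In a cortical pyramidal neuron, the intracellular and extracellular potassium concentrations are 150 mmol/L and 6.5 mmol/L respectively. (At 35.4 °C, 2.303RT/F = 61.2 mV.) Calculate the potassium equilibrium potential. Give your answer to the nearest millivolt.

-83 mV

E = (61.2/z) · log₁₀([K⁺]_out/[K⁺]_in) with z = +1.
= (61.2/1) · log₁₀(6.5/150) = 61.20 · log₁₀(0.04333)
= 61.20 · (-1.3632) = -83.43 mV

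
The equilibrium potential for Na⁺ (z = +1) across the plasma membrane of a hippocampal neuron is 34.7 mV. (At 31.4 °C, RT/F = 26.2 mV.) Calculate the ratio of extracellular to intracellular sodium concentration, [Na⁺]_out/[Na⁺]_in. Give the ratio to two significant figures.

ln([out]/[in]) = E·z/(26.2) = 34.7 × 1 / 26.2 = 1.3244
[out]/[in] = e^(1.3244) = 3.76

3.8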